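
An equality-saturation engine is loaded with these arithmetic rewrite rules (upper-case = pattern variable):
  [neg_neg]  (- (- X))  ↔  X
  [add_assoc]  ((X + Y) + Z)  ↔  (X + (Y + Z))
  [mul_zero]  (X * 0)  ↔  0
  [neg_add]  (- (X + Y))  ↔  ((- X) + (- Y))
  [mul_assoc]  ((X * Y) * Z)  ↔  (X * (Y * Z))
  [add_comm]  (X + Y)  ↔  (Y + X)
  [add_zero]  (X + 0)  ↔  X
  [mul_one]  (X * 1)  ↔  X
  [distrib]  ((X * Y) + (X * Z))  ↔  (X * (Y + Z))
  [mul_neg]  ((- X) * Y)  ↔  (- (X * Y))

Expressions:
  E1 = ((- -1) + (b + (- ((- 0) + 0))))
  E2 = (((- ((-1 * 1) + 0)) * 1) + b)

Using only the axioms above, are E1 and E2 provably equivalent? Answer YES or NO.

1. [add_zero →] ((- 0) + 0)  →  (- 0);  E1 = ((- -1) + (b + (- (- 0))))
2. [neg_neg →] (- (- 0))  →  0;  E1 = ((- -1) + (b + 0))
3. [add_zero →] (b + 0)  →  b;  E1 = ((- -1) + b)
4. [mul_one ←] (- -1)  →  ((- -1) * 1);  E1 = (((- -1) * 1) + b)
5. [mul_one ←] -1  →  (-1 * 1);  E1 = (((- (-1 * 1)) * 1) + b)
6. [add_zero ←] (-1 * 1)  →  ((-1 * 1) + 0);  this is E2

YES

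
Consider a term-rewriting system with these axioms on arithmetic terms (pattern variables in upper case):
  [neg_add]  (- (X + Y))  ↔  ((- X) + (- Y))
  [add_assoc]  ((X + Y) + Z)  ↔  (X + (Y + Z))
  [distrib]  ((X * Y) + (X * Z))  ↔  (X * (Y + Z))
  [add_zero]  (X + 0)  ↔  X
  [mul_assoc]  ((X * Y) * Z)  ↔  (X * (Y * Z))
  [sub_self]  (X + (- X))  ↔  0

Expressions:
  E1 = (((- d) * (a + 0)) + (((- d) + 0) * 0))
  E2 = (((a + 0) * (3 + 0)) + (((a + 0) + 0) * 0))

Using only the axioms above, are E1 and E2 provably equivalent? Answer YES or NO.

NO

Every axiom is a valid identity, so a rewrite proof would force E1 and E2 to agree under every assignment.
At a=1, d=0: E1 = 0 but E2 = 3; they differ, so no derivation exists.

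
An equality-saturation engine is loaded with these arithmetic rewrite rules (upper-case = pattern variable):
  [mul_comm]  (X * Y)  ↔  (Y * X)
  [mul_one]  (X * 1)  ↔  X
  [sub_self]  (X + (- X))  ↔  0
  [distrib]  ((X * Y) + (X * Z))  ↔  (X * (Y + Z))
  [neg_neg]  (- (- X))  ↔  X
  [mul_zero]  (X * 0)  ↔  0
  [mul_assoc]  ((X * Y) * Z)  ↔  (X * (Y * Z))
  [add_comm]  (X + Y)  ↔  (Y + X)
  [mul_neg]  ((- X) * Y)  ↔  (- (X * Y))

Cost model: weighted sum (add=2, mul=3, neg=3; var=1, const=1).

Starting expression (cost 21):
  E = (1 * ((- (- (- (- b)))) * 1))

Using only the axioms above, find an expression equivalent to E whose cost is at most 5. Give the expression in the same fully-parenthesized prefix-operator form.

(1) ((- (- (- (- b)))) * 1)  =[mul_one →]=  (- (- (- (- b))))    ⊢ (1 * (- (- (- (- b)))))
(2) (- (- (- (- b))))  =[neg_neg →]=  (- (- b))    ⊢ (1 * (- (- b)))
(3) (- (- b))  =[neg_neg →]=  b    ⊢ cost 5, within 5

(1 * b)   [cost 5]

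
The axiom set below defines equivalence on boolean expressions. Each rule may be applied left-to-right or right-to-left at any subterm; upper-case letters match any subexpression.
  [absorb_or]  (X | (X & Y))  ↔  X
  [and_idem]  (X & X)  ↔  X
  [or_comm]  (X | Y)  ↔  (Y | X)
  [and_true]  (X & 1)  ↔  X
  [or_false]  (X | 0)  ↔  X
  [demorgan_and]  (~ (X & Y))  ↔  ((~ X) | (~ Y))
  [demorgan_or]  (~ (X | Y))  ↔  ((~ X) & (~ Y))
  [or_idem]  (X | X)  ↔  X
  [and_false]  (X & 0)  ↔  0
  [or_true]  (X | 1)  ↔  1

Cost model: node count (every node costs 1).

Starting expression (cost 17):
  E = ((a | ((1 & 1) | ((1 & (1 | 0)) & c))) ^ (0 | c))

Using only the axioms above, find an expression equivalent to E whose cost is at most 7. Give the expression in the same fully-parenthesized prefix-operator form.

(1) (1 | 0)  =[or_false →]=  1    ⊢ ((a | ((1 & 1) | ((1 & 1) & c))) ^ (0 | c))
(2) ((1 & 1) | ((1 & 1) & c))  =[absorb_or →]=  (1 & 1)    ⊢ ((a | (1 & 1)) ^ (0 | c))
(3) (1 & 1)  =[and_true →]=  1    ⊢ cost 7, within 7

((a | 1) ^ (0 | c))   [cost 7]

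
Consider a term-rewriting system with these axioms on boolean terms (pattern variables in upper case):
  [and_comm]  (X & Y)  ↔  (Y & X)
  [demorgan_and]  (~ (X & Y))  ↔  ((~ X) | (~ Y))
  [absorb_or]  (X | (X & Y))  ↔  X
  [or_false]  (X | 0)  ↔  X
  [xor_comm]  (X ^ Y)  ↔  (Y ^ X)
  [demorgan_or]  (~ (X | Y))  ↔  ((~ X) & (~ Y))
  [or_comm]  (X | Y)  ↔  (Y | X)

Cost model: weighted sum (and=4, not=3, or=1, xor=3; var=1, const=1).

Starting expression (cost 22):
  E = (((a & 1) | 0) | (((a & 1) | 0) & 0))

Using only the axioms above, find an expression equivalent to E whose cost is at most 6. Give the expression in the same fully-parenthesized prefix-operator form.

(a & 1)   [cost 6]

1. [absorb_or →] (((a & 1) | 0) | (((a & 1) | 0) & 0))  →  ((a & 1) | 0)
2. [or_false →] ((a & 1) | 0)  →  (a & 1);  cost 6 ≤ 6, done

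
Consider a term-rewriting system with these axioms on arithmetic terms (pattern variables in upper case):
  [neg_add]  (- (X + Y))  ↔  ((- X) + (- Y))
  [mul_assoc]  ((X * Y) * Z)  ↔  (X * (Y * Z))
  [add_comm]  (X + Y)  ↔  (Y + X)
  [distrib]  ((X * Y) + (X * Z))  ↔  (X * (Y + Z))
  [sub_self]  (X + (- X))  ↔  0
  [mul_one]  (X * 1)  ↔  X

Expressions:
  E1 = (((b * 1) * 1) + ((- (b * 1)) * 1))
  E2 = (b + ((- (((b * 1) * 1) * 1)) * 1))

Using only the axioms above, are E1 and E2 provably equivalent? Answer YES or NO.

YES

(1) ((- (b * 1)) * 1)  =[mul_one →]=  (- (b * 1))    ⊢ (((b * 1) * 1) + (- (b * 1)))
(2) ((b * 1) * 1)  =[mul_one →]=  (b * 1)    ⊢ ((b * 1) + (- (b * 1)))
(3) (b * 1)  =[mul_one →]=  b    ⊢ (b + (- (b * 1)))
(4) b  =[mul_one ←]=  (b * 1)    ⊢ (b + (- ((b * 1) * 1)))
(5) (b * 1)  =[mul_one ←]=  ((b * 1) * 1)    ⊢ (b + (- (((b * 1) * 1) * 1)))
(6) (- (((b * 1) * 1) * 1))  =[mul_one ←]=  ((- (((b * 1) * 1) * 1)) * 1)    ⊢ E2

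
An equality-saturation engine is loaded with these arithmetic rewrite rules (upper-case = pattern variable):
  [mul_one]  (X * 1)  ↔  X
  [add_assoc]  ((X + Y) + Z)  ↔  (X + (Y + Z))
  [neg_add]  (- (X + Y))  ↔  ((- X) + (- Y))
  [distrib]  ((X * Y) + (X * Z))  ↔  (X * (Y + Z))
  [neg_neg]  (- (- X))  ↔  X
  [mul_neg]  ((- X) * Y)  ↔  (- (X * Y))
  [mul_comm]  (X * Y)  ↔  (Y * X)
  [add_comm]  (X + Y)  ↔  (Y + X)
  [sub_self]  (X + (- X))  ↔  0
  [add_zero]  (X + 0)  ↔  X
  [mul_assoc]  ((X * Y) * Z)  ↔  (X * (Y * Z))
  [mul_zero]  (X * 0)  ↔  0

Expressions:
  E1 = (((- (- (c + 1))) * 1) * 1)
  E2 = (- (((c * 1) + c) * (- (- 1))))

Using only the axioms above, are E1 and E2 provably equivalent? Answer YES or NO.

NO

The axioms are sound identities: if E1 ↔* E2 then E1 and E2 evaluate identically under any assignment.
Under c=0: E1 evaluates to 1, E2 to 0. Distinct ⇒ no rewrite sequence connects them.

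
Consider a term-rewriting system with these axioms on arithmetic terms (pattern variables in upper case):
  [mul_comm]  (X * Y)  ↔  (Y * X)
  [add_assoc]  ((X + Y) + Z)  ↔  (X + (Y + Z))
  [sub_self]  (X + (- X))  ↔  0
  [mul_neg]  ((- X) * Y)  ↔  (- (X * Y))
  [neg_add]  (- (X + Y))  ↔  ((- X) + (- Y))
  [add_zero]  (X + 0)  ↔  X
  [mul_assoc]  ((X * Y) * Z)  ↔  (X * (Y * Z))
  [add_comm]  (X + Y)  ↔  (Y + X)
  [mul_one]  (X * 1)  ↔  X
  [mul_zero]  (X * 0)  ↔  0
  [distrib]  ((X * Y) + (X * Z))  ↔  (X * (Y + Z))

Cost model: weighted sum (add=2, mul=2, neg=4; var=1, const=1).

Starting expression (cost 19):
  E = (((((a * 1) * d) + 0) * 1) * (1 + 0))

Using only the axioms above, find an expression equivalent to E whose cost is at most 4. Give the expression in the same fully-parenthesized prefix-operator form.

1. [add_zero →] (((a * 1) * d) + 0)  →  ((a * 1) * d);  E = ((((a * 1) * d) * 1) * (1 + 0))
2. [add_zero →] (1 + 0)  →  1;  E = ((((a * 1) * d) * 1) * 1)
3. [mul_one →] (((a * 1) * d) * 1)  →  ((a * 1) * d);  E = (((a * 1) * d) * 1)
4. [mul_one →] (((a * 1) * d) * 1)  →  ((a * 1) * d)
5. [mul_one →] (a * 1)  →  a;  cost 4 ≤ 4, done

(a * d)   [cost 4]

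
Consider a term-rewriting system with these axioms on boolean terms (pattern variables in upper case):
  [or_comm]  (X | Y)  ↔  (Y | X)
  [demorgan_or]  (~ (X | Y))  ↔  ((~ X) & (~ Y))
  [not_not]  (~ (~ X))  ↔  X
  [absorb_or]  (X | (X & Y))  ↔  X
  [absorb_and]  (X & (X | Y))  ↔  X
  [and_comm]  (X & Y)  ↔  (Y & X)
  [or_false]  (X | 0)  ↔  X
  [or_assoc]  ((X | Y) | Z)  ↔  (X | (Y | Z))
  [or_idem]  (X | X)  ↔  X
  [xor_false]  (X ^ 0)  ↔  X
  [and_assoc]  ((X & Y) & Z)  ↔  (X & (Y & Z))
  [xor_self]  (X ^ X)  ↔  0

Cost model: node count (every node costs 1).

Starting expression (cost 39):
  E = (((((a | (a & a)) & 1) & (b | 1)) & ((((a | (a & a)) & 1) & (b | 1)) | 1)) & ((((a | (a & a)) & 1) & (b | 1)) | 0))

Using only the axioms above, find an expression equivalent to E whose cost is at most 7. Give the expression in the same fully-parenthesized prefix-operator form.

(1) ((((a | (a & a)) & 1) & (b | 1)) & ((((a | (a & a)) & 1) & (b | 1)) | 1))  =[absorb_and →]=  (((a | (a & a)) & 1) & (b | 1))    ⊢ ((((a | (a & a)) & 1) & (b | 1)) & ((((a | (a & a)) & 1) & (b | 1)) | 0))
(2) ((((a | (a & a)) & 1) & (b | 1)) & ((((a | (a & a)) & 1) & (b | 1)) | 0))  =[absorb_and →]=  (((a | (a & a)) & 1) & (b | 1))
(3) (a | (a & a))  =[absorb_or →]=  a    ⊢ cost 7, within 7

((a & 1) & (b | 1))   [cost 7]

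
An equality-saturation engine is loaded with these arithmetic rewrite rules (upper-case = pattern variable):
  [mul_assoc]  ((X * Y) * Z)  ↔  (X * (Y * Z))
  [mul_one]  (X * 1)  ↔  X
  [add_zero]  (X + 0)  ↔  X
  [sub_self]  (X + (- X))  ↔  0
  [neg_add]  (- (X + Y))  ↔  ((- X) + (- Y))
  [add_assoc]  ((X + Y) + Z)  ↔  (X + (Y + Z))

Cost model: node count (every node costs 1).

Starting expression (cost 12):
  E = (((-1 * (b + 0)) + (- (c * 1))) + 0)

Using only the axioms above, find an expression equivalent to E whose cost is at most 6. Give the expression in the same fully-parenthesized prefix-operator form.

1. [add_zero →] (((-1 * (b + 0)) + (- (c * 1))) + 0)  →  ((-1 * (b + 0)) + (- (c * 1)))
2. [mul_one →] (c * 1)  →  c;  E = ((-1 * (b + 0)) + (- c))
3. [add_zero →] (b + 0)  →  b;  cost 6 ≤ 6, done

((-1 * b) + (- c))   [cost 6]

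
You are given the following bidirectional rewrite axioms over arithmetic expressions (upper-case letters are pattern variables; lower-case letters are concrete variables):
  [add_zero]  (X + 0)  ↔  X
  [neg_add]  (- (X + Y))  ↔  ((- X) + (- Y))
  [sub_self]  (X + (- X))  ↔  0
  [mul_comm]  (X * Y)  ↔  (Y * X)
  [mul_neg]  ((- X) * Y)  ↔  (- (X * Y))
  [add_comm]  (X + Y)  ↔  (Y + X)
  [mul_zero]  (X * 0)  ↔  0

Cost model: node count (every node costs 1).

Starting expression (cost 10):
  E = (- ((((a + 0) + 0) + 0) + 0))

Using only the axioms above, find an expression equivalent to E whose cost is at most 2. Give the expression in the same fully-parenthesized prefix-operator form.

(- a)   [cost 2]

(1) (a + 0)  =[add_zero →]=  a    ⊢ (- (((a + 0) + 0) + 0))
(2) (a + 0)  =[add_comm →]=  (0 + a)    ⊢ (- (((0 + a) + 0) + 0))
(3) ((0 + a) + 0)  =[add_comm →]=  (0 + (0 + a))    ⊢ (- ((0 + (0 + a)) + 0))
(4) (0 + a)  =[add_comm →]=  (a + 0)    ⊢ (- ((0 + (a + 0)) + 0))
(5) ((0 + (a + 0)) + 0)  =[add_zero →]=  (0 + (a + 0))    ⊢ (- (0 + (a + 0)))
(6) (a + 0)  =[add_zero →]=  a    ⊢ (- (0 + a))
(7) (0 + a)  =[add_comm →]=  (a + 0)    ⊢ (- (a + 0))
(8) (a + 0)  =[add_zero →]=  a    ⊢ cost 2, within 2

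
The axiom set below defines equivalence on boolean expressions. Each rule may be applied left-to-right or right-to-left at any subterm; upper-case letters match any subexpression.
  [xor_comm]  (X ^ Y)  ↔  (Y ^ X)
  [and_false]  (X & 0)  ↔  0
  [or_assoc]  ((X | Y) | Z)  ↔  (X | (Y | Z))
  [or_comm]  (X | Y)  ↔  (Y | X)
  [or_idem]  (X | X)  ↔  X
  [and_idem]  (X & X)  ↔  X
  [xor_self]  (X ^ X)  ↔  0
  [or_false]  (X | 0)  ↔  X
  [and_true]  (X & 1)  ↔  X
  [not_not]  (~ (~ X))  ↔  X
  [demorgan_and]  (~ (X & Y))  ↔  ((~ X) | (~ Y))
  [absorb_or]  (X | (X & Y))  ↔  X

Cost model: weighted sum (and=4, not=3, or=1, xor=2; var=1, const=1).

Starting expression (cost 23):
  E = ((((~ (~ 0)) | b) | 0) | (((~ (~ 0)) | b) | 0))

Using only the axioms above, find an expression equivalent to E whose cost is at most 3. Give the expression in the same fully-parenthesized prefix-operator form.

(0 | b)   [cost 3]

step 1: or_idem (→) rewrites ((((~ (~ 0)) | b) | 0) | (((~ (~ 0)) | b) | 0)) into (((~ (~ 0)) | b) | 0)
step 2: or_false (→) rewrites (((~ (~ 0)) | b) | 0) into ((~ (~ 0)) | b)
step 3: not_not (→) rewrites (~ (~ 0)) into 0, reaching cost 3 (bound 3)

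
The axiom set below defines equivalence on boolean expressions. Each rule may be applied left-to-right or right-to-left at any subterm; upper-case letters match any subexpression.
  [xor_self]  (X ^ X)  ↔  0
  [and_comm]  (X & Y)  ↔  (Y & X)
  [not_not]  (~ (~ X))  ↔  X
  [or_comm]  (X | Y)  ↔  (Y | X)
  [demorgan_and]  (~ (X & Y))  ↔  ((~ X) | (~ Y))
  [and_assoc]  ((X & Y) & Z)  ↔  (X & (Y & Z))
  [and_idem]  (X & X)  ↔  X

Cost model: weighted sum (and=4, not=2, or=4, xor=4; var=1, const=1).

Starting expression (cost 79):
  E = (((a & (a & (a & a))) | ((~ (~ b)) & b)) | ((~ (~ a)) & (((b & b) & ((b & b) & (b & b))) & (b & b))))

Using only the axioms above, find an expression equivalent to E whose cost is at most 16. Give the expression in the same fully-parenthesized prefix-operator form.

((a & b) | (a | b))   [cost 16]

1. [and_idem →] ((b & b) & (b & b))  →  (b & b);  E = (((a & (a & (a & a))) | ((~ (~ b)) & b)) | ((~ (~ a)) & (((b & b) & (b & b)) & (b & b))))
2. [and_idem →] (b & b)  →  b;  E = (((a & (a & (a & a))) | ((~ (~ b)) & b)) | ((~ (~ a)) & (((b & b) & b) & (b & b))))
3. [not_not →] (~ (~ a))  →  a;  E = (((a & (a & (a & a))) | ((~ (~ b)) & b)) | (a & (((b & b) & b) & (b & b))))
4. [not_not →] (~ (~ b))  →  b;  E = (((a & (a & (a & a))) | (b & b)) | (a & (((b & b) & b) & (b & b))))
5. [and_idem →] (b & b)  →  b;  E = (((a & (a & (a & a))) | (b & b)) | (a & ((b & b) & (b & b))))
6. [and_idem →] (a & a)  →  a;  E = (((a & (a & a)) | (b & b)) | (a & ((b & b) & (b & b))))
7. [and_idem →] (b & b)  →  b;  E = (((a & (a & a)) | b) | (a & ((b & b) & (b & b))))
8. [and_idem →] ((b & b) & (b & b))  →  (b & b);  E = (((a & (a & a)) | b) | (a & (b & b)))
9. [and_idem →] (a & a)  →  a;  E = (((a & a) | b) | (a & (b & b)))
10. [and_idem →] (a & a)  →  a;  E = ((a | b) | (a & (b & b)))
11. [or_comm →] ((a | b) | (a & (b & b)))  →  ((a & (b & b)) | (a | b))
12. [and_idem →] (b & b)  →  b;  cost 16 ≤ 16, done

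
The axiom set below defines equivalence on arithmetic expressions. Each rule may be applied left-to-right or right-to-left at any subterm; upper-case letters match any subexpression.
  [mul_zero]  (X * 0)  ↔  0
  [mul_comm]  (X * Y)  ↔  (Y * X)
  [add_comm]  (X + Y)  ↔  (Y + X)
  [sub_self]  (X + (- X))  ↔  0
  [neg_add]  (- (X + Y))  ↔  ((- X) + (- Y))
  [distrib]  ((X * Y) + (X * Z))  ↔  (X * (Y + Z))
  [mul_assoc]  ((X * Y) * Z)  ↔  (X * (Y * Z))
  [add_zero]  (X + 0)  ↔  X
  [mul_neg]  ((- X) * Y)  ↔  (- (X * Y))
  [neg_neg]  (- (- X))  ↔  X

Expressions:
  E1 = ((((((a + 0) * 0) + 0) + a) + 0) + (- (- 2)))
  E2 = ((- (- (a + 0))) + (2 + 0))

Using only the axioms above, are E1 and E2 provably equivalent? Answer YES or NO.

(1) (a + 0)  =[add_zero →]=  a    ⊢ (((((a * 0) + 0) + a) + 0) + (- (- 2)))
(2) (a * 0)  =[mul_zero →]=  0    ⊢ ((((0 + 0) + a) + 0) + (- (- 2)))
(3) (- (- 2))  =[neg_neg →]=  2    ⊢ ((((0 + 0) + a) + 0) + 2)
(4) ((0 + 0) + a)  =[add_comm →]=  (a + (0 + 0))    ⊢ (((a + (0 + 0)) + 0) + 2)
(5) (0 + 0)  =[add_zero →]=  0    ⊢ (((a + 0) + 0) + 2)
(6) ((a + 0) + 0)  =[add_zero →]=  (a + 0)    ⊢ ((a + 0) + 2)
(7) 2  =[add_zero ←]=  (2 + 0)    ⊢ ((a + 0) + (2 + 0))
(8) (a + 0)  =[neg_neg ←]=  (- (- (a + 0)))    ⊢ E2

YES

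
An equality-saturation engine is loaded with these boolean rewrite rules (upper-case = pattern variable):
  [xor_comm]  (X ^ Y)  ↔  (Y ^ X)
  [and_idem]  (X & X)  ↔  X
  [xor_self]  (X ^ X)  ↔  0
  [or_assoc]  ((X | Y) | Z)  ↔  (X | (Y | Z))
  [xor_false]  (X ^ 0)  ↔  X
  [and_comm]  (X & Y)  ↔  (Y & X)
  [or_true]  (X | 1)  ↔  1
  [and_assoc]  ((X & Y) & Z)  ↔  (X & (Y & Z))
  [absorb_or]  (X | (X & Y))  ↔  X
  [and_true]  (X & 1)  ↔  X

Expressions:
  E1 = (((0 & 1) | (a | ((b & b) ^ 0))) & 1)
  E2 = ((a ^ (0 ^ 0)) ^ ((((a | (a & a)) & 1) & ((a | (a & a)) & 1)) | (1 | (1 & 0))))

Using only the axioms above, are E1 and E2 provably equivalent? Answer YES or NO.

NO

All listed rules preserve value, hence provable equivalence implies equal values everywhere; look for a separating assignment.
a=0, b=0 gives E1 ↦ 0, E2 ↦ 1; values differ ⇒ not provably equivalent.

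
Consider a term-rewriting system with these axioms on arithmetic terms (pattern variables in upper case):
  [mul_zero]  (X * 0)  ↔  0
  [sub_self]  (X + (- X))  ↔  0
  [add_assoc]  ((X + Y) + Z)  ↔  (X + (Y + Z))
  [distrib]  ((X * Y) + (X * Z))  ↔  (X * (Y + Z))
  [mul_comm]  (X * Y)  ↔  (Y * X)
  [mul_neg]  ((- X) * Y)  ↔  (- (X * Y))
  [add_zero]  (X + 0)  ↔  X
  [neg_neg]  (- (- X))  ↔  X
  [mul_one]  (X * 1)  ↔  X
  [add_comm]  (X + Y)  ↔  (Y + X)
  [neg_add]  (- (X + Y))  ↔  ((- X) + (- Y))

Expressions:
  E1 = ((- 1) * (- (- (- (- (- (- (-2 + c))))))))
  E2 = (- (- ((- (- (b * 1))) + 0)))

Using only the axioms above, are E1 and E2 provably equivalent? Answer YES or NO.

The axioms are sound identities: if E1 ↔* E2 then E1 and E2 evaluate identically under any assignment.
Under b=0, c=0: E1 evaluates to 2, E2 to 0. Distinct ⇒ no rewrite sequence connects them.

NO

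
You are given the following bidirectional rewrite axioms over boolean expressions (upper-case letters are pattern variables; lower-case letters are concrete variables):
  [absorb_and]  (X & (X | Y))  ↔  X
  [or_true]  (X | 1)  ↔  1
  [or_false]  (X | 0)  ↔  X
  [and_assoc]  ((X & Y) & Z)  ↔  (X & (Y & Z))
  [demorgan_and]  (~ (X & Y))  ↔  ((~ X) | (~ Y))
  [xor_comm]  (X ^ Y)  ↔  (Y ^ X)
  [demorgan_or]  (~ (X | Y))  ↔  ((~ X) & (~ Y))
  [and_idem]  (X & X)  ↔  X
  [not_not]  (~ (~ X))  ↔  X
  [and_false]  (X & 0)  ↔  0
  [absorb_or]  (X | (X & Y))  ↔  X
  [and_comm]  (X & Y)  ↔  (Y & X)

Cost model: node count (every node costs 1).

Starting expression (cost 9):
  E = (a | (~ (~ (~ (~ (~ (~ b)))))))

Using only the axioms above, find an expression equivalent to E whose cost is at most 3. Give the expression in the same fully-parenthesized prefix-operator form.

(1) (~ (~ (~ b)))  =[not_not →]=  (~ b)    ⊢ (a | (~ (~ (~ (~ b)))))
(2) (~ (~ (~ b)))  =[not_not →]=  (~ b)    ⊢ (a | (~ (~ b)))
(3) (~ (~ b))  =[not_not →]=  b    ⊢ cost 3, within 3

(a | b)   [cost 3]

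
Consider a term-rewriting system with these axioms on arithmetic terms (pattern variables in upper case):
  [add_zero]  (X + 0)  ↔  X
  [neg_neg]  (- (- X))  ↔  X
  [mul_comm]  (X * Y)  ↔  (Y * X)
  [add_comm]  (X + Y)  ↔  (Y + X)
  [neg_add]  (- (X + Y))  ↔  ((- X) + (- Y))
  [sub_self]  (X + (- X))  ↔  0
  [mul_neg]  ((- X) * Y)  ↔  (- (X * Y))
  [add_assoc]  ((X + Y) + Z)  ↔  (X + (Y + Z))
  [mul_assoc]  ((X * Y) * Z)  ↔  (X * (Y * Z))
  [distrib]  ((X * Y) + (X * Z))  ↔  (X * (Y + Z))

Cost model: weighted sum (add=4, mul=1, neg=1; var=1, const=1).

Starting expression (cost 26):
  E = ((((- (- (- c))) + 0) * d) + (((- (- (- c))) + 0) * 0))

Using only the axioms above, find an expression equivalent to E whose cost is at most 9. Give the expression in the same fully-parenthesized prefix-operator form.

((- c) * (d + 0))   [cost 9]

(1) ((((- (- (- c))) + 0) * d) + (((- (- (- c))) + 0) * 0))  =[distrib →]=  (((- (- (- c))) + 0) * (d + 0))
(2) ((- (- (- c))) + 0)  =[add_zero →]=  (- (- (- c)))    ⊢ ((- (- (- c))) * (d + 0))
(3) (- (- c))  =[neg_neg →]=  c    ⊢ cost 9, within 9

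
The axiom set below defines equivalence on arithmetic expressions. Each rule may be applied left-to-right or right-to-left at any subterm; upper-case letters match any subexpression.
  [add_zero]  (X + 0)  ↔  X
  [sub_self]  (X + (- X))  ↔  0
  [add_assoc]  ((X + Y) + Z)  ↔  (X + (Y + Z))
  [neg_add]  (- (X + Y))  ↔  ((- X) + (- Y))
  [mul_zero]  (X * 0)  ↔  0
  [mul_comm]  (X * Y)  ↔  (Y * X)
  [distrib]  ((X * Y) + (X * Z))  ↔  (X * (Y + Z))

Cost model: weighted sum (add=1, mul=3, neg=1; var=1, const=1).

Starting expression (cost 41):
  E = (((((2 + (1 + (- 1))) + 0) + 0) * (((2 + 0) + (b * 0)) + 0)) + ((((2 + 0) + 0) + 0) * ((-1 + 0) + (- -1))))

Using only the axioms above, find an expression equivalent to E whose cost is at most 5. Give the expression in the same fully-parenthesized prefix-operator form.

step 1: sub_self (→) rewrites (1 + (- 1)) into 0, now (((((2 + 0) + 0) + 0) * (((2 + 0) + (b * 0)) + 0)) + ((((2 + 0) + 0) + 0) * ((-1 + 0) + (- -1))))
step 2: add_zero (→) rewrites (2 + 0) into 2, now (((((2 + 0) + 0) + 0) * ((2 + (b * 0)) + 0)) + ((((2 + 0) + 0) + 0) * ((-1 + 0) + (- -1))))
step 3: mul_zero (→) rewrites (b * 0) into 0, now (((((2 + 0) + 0) + 0) * ((2 + 0) + 0)) + ((((2 + 0) + 0) + 0) * ((-1 + 0) + (- -1))))
step 4: add_zero (→) rewrites (-1 + 0) into -1, now (((((2 + 0) + 0) + 0) * ((2 + 0) + 0)) + ((((2 + 0) + 0) + 0) * (-1 + (- -1))))
step 5: add_zero (→) rewrites (2 + 0) into 2, now (((((2 + 0) + 0) + 0) * (2 + 0)) + ((((2 + 0) + 0) + 0) * (-1 + (- -1))))
step 6: sub_self (→) rewrites (-1 + (- -1)) into 0, now (((((2 + 0) + 0) + 0) * (2 + 0)) + ((((2 + 0) + 0) + 0) * 0))
step 7: add_zero (→) rewrites ((2 + 0) + 0) into (2 + 0), now ((((2 + 0) + 0) * (2 + 0)) + ((((2 + 0) + 0) + 0) * 0))
step 8: add_zero (→) rewrites ((2 + 0) + 0) into (2 + 0), now (((2 + 0) * (2 + 0)) + ((((2 + 0) + 0) + 0) * 0))
step 9: add_zero (→) rewrites (((2 + 0) + 0) + 0) into ((2 + 0) + 0), now (((2 + 0) * (2 + 0)) + (((2 + 0) + 0) * 0))
step 10: add_zero (→) rewrites (2 + 0) into 2, now (((2 + 0) * (2 + 0)) + ((2 + 0) * 0))
step 11: distrib (→) rewrites (((2 + 0) * (2 + 0)) + ((2 + 0) * 0)) into ((2 + 0) * ((2 + 0) + 0))
step 12: add_zero (→) rewrites (2 + 0) into 2, now (2 * ((2 + 0) + 0))
step 13: mul_comm (→) rewrites (2 * ((2 + 0) + 0)) into (((2 + 0) + 0) * 2)
step 14: add_zero (→) rewrites (2 + 0) into 2, now ((2 + 0) * 2)
step 15: add_zero (→) rewrites (2 + 0) into 2, reaching cost 5 (bound 5)

(2 * 2)   [cost 5]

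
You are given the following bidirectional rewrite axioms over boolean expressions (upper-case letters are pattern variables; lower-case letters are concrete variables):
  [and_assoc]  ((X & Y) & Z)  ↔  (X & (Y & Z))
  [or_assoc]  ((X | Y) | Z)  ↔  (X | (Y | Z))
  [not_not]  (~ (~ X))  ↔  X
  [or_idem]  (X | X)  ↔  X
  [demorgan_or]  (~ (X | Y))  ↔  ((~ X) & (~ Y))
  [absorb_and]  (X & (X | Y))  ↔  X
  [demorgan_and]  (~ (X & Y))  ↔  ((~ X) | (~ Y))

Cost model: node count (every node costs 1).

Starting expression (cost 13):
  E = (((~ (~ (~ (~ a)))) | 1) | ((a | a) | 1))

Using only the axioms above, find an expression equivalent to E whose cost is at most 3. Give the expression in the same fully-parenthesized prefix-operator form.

(a | 1)   [cost 3]

step 1: not_not (→) rewrites (~ (~ a)) into a, now (((~ (~ a)) | 1) | ((a | a) | 1))
step 2: not_not (→) rewrites (~ (~ a)) into a, now ((a | 1) | ((a | a) | 1))
step 3: or_idem (→) rewrites (a | a) into a, now ((a | 1) | (a | 1))
step 4: or_idem (→) rewrites ((a | 1) | (a | 1)) into (a | 1), reaching cost 3 (bound 3)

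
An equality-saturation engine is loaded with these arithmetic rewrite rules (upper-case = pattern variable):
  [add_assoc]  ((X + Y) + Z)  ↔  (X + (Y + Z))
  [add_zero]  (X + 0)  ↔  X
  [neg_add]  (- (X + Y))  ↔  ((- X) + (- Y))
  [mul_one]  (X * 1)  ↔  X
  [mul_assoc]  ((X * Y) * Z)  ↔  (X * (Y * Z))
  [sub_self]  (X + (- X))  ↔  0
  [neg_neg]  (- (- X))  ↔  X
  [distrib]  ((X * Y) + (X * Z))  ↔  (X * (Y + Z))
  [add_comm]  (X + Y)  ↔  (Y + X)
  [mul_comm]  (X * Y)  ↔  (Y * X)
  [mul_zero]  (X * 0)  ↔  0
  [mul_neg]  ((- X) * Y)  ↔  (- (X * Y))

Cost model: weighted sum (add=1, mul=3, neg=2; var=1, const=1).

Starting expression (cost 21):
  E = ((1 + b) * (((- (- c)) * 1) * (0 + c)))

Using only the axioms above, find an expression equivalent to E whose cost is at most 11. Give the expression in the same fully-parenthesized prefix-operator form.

((1 + b) * (c * c))   [cost 11]

1. [neg_neg →] (- (- c))  →  c;  E = ((1 + b) * ((c * 1) * (0 + c)))
2. [add_comm →] (0 + c)  →  (c + 0);  E = ((1 + b) * ((c * 1) * (c + 0)))
3. [mul_one →] (c * 1)  →  c;  E = ((1 + b) * (c * (c + 0)))
4. [add_zero →] (c + 0)  →  c;  cost 11 ≤ 11, done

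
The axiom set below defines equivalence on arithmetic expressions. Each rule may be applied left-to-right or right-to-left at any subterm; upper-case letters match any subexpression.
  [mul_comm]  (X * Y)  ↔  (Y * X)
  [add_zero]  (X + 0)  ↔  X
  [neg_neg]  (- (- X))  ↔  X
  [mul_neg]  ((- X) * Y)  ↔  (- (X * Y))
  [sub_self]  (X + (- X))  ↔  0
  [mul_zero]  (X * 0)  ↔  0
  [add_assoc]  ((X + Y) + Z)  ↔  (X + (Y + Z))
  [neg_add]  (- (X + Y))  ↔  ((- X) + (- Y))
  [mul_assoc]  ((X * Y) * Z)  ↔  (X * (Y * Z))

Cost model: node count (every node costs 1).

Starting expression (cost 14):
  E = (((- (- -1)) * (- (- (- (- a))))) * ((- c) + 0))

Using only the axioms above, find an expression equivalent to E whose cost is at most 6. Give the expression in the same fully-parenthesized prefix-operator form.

(1) (- (- (- (- a))))  =[neg_neg →]=  (- (- a))    ⊢ (((- (- -1)) * (- (- a))) * ((- c) + 0))
(2) ((- c) + 0)  =[add_zero →]=  (- c)    ⊢ (((- (- -1)) * (- (- a))) * (- c))
(3) (- (- a))  =[neg_neg →]=  a    ⊢ (((- (- -1)) * a) * (- c))
(4) (- (- -1))  =[neg_neg →]=  -1    ⊢ cost 6, within 6

((-1 * a) * (- c))   [cost 6]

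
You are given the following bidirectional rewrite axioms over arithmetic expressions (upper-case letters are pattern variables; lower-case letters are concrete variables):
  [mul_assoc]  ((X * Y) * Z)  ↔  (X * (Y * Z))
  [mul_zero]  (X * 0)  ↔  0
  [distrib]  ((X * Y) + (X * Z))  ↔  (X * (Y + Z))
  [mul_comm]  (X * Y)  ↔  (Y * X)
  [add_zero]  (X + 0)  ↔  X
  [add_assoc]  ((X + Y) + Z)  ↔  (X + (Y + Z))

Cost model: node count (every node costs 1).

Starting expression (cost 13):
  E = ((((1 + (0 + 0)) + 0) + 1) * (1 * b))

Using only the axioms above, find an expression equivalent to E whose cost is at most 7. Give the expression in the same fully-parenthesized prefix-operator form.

step 1: add_zero (→) rewrites (0 + 0) into 0, now ((((1 + 0) + 0) + 1) * (1 * b))
step 2: add_zero (→) rewrites ((1 + 0) + 0) into (1 + 0), now (((1 + 0) + 1) * (1 * b))
step 3: add_zero (→) rewrites (1 + 0) into 1, reaching cost 7 (bound 7)

((1 + 1) * (1 * b))   [cost 7]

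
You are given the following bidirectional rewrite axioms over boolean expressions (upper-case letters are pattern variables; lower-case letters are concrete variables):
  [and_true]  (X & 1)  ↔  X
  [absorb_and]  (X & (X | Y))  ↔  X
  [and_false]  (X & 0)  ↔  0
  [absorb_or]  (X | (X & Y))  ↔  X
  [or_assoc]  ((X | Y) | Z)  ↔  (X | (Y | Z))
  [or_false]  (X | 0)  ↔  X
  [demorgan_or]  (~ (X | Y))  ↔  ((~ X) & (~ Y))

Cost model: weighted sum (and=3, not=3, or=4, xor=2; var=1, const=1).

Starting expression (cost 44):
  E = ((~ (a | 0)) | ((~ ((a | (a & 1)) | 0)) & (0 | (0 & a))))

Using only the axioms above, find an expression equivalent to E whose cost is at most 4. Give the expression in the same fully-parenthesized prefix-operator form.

(1) (a | (a & 1))  =[absorb_or →]=  a    ⊢ ((~ (a | 0)) | ((~ (a | 0)) & (0 | (0 & a))))
(2) (0 | (0 & a))  =[absorb_or →]=  0    ⊢ ((~ (a | 0)) | ((~ (a | 0)) & 0))
(3) ((~ (a | 0)) | ((~ (a | 0)) & 0))  =[absorb_or →]=  (~ (a | 0))
(4) (a | 0)  =[or_false →]=  a    ⊢ cost 4, within 4

(~ a)   [cost 4]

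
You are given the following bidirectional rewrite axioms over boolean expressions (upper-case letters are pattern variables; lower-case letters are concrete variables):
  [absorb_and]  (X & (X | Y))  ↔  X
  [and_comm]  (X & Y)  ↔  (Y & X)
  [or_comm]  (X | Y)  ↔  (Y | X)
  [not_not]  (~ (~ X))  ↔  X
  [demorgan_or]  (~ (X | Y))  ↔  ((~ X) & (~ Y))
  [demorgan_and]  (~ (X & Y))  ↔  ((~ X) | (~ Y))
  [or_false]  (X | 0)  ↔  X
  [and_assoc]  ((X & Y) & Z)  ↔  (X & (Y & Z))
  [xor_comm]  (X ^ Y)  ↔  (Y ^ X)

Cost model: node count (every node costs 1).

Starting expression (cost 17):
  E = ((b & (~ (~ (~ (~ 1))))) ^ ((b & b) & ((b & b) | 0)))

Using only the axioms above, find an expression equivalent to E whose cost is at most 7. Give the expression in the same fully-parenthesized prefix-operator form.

(1) ((b & b) & ((b & b) | 0))  =[absorb_and →]=  (b & b)    ⊢ ((b & (~ (~ (~ (~ 1))))) ^ (b & b))
(2) (~ (~ 1))  =[not_not →]=  1    ⊢ ((b & (~ (~ 1))) ^ (b & b))
(3) (~ (~ 1))  =[not_not →]=  1    ⊢ cost 7, within 7

((b & 1) ^ (b & b))   [cost 7]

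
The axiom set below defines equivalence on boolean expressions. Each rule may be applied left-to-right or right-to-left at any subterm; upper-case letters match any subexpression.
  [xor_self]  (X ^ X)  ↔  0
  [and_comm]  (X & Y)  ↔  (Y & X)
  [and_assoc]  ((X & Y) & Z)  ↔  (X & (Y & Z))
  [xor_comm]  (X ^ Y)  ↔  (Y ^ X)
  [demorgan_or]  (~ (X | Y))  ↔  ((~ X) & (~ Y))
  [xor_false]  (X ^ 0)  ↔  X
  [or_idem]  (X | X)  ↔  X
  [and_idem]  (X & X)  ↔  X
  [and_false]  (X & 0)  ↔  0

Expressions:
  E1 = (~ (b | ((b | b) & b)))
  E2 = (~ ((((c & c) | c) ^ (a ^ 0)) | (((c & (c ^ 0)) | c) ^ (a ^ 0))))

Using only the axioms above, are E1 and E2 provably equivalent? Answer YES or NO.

NO

Every axiom is a valid identity, so a rewrite proof would force E1 and E2 to agree under every assignment.
At a=0, b=0, c=1: E1 = 1 but E2 = 0; they differ, so no derivation exists.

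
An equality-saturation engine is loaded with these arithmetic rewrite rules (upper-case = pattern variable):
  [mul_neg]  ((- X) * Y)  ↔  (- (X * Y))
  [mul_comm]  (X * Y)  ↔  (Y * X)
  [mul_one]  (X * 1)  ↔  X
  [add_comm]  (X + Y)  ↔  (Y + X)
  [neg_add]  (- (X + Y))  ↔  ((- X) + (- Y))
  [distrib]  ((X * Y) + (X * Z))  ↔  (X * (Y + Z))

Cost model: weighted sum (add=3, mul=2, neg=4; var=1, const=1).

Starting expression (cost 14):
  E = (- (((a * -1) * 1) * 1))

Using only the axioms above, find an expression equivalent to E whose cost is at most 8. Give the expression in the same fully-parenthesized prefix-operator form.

(- (a * -1))   [cost 8]

(1) (((a * -1) * 1) * 1)  =[mul_one →]=  ((a * -1) * 1)    ⊢ (- ((a * -1) * 1))
(2) ((a * -1) * 1)  =[mul_one →]=  (a * -1)    ⊢ cost 8, within 8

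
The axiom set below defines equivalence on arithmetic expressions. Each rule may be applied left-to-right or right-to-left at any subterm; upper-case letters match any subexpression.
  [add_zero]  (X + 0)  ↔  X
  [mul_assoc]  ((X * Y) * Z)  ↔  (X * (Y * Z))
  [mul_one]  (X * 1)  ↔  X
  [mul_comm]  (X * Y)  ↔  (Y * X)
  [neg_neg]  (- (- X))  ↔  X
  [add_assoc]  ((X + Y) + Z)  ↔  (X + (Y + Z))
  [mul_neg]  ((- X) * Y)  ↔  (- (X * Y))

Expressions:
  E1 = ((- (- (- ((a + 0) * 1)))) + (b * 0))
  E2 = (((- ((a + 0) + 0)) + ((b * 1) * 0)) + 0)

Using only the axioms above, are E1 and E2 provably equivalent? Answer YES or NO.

YES

step 1: mul_one (→) rewrites ((a + 0) * 1) into (a + 0), now ((- (- (- (a + 0)))) + (b * 0))
step 2: neg_neg (→) rewrites (- (- (a + 0))) into (a + 0), now ((- (a + 0)) + (b * 0))
step 3: add_zero (→) rewrites (a + 0) into a, now ((- a) + (b * 0))
step 4: mul_one (←) rewrites b into (b * 1), now ((- a) + ((b * 1) * 0))
step 5: add_zero (←) rewrites a into (a + 0), now ((- (a + 0)) + ((b * 1) * 0))
step 6: add_zero (←) rewrites ((- (a + 0)) + ((b * 1) * 0)) into (((- (a + 0)) + ((b * 1) * 0)) + 0)
step 7: add_zero (←) rewrites a into (a + 0), which is E2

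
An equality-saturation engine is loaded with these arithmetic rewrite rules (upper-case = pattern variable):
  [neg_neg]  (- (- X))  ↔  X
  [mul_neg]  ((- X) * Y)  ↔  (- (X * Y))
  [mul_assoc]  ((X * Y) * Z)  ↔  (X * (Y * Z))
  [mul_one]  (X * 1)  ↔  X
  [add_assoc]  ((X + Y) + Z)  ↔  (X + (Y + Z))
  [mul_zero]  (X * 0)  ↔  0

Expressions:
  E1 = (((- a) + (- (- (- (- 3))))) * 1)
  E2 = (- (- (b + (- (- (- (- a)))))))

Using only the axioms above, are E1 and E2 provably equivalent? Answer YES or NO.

The axioms are sound identities: if E1 ↔* E2 then E1 and E2 evaluate identically under any assignment.
Under a=0, b=0: E1 evaluates to 3, E2 to 0. Distinct ⇒ no rewrite sequence connects them.

NO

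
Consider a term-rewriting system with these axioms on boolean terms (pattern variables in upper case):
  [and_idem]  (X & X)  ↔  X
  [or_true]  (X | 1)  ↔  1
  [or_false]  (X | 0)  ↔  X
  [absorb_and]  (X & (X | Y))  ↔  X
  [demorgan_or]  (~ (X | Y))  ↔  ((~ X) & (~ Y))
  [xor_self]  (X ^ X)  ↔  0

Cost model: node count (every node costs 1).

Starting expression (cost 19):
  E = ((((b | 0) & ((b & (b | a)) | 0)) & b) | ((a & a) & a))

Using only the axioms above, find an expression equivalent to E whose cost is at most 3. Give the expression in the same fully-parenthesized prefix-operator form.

(1) (b & (b | a))  =[absorb_and →]=  b    ⊢ ((((b | 0) & (b | 0)) & b) | ((a & a) & a))
(2) (a & a)  =[and_idem →]=  a    ⊢ ((((b | 0) & (b | 0)) & b) | (a & a))
(3) ((b | 0) & (b | 0))  =[and_idem →]=  (b | 0)    ⊢ (((b | 0) & b) | (a & a))
(4) (b | 0)  =[or_false →]=  b    ⊢ ((b & b) | (a & a))
(5) (b & b)  =[and_idem →]=  b    ⊢ (b | (a & a))
(6) (a & a)  =[and_idem →]=  a    ⊢ cost 3, within 3

(b | a)   [cost 3]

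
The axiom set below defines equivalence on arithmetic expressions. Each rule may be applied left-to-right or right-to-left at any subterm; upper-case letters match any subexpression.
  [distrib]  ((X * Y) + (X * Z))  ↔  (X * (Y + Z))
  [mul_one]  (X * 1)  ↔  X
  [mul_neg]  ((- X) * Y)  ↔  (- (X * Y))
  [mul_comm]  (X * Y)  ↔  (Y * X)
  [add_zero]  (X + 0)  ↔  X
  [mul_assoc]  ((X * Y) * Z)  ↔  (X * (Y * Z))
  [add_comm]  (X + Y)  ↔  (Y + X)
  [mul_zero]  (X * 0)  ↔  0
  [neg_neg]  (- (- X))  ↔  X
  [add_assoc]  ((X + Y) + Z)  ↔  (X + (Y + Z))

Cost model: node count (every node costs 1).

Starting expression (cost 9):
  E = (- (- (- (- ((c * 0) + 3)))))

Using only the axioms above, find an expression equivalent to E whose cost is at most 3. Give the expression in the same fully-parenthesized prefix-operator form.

1. [mul_zero →] (c * 0)  →  0;  E = (- (- (- (- (0 + 3)))))
2. [add_comm →] (0 + 3)  →  (3 + 0);  E = (- (- (- (- (3 + 0)))))
3. [add_zero →] (3 + 0)  →  3;  E = (- (- (- (- 3))))
4. [neg_neg →] (- (- (- 3)))  →  (- 3);  cost 3 ≤ 3, done

(- (- 3))   [cost 3]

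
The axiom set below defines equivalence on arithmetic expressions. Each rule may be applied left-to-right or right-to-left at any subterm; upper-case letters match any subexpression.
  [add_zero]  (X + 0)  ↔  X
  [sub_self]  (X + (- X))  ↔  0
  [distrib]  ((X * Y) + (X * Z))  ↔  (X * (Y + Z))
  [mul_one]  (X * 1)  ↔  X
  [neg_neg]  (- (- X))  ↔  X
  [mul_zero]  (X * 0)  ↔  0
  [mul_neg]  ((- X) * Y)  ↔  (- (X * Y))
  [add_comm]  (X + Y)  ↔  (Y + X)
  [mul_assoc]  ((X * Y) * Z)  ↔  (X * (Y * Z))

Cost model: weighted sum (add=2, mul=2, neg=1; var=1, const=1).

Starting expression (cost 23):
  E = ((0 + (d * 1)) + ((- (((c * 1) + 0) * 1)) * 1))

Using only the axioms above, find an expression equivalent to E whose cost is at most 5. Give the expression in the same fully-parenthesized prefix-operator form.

step 1: mul_one (→) rewrites ((- (((c * 1) + 0) * 1)) * 1) into (- (((c * 1) + 0) * 1)), now ((0 + (d * 1)) + (- (((c * 1) + 0) * 1)))
step 2: mul_one (→) rewrites (c * 1) into c, now ((0 + (d * 1)) + (- ((c + 0) * 1)))
step 3: add_comm (→) rewrites ((0 + (d * 1)) + (- ((c + 0) * 1))) into ((- ((c + 0) * 1)) + (0 + (d * 1)))
step 4: mul_one (→) rewrites (d * 1) into d, now ((- ((c + 0) * 1)) + (0 + d))
step 5: add_zero (→) rewrites (c + 0) into c, now ((- (c * 1)) + (0 + d))
step 6: mul_one (→) rewrites (c * 1) into c, now ((- c) + (0 + d))
step 7: add_comm (→) rewrites (0 + d) into (d + 0), now ((- c) + (d + 0))
step 8: add_zero (→) rewrites (d + 0) into d, reaching cost 5 (bound 5)

((- c) + d)   [cost 5]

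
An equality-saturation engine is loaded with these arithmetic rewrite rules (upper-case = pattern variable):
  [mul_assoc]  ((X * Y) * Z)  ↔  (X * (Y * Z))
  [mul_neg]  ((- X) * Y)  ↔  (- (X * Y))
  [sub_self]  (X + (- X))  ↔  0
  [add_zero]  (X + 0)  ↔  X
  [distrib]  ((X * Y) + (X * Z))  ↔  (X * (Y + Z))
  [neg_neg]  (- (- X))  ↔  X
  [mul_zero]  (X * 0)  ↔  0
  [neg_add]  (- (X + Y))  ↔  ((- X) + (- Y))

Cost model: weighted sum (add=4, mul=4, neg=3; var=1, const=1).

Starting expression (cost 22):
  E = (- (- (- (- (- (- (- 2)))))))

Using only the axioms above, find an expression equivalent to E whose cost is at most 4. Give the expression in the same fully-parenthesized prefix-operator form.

step 1: neg_neg (→) rewrites (- (- (- 2))) into (- 2), now (- (- (- (- (- 2)))))
step 2: neg_neg (→) rewrites (- (- 2)) into 2, now (- (- (- 2)))
step 3: neg_neg (→) rewrites (- (- (- 2))) into (- 2), reaching cost 4 (bound 4)

(- 2)   [cost 4]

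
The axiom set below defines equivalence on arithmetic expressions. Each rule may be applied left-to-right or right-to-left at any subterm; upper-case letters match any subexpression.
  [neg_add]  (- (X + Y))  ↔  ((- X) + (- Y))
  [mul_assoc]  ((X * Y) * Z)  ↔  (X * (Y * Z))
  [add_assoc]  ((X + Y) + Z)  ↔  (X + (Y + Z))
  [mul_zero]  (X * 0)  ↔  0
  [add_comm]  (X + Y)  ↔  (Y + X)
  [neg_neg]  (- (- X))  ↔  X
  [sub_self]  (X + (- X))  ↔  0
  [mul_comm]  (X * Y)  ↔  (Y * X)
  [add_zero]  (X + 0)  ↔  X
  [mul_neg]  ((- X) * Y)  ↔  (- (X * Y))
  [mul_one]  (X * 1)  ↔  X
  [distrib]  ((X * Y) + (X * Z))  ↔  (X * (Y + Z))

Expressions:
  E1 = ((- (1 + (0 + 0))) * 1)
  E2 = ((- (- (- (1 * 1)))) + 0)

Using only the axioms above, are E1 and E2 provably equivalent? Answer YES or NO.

(1) (0 + 0)  =[add_zero →]=  0    ⊢ ((- (1 + 0)) * 1)
(2) ((- (1 + 0)) * 1)  =[mul_one →]=  (- (1 + 0))
(3) (1 + 0)  =[add_zero →]=  1    ⊢ (- 1)
(4) (- 1)  =[add_zero ←]=  ((- 1) + 0)
(5) 1  =[mul_one ←]=  (1 * 1)    ⊢ ((- (1 * 1)) + 0)
(6) (1 * 1)  =[neg_neg ←]=  (- (- (1 * 1)))    ⊢ E2

YES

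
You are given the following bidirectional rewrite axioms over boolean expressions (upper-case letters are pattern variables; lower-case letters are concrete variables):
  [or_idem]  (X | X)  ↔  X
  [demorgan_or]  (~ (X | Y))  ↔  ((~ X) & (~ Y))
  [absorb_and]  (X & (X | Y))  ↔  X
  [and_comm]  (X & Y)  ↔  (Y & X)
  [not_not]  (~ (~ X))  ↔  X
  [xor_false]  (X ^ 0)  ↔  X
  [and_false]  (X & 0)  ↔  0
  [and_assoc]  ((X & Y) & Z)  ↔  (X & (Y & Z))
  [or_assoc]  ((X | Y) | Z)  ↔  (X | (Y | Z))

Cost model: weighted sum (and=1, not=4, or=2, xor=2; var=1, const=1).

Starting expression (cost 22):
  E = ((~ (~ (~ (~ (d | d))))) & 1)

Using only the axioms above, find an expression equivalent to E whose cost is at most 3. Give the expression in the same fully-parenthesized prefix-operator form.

(d & 1)   [cost 3]

(1) (d | d)  =[or_idem →]=  d    ⊢ ((~ (~ (~ (~ d)))) & 1)
(2) (~ (~ d))  =[not_not →]=  d    ⊢ ((~ (~ d)) & 1)
(3) (~ (~ d))  =[not_not →]=  d    ⊢ cost 3, within 3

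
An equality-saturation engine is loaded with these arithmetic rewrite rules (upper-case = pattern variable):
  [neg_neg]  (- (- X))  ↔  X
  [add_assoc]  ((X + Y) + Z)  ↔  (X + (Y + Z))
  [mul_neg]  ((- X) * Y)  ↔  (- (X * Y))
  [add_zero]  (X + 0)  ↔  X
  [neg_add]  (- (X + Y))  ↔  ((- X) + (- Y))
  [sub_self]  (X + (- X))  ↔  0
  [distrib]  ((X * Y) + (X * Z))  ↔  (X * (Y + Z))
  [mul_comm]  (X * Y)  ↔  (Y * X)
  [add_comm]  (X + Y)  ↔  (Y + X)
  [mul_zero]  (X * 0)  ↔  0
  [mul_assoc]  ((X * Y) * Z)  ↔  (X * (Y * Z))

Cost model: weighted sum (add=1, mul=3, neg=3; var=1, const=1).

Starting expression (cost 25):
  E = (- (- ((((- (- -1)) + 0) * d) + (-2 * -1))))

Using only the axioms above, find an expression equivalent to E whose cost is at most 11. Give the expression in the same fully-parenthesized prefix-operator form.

((-1 * d) + (-2 * -1))   [cost 11]

step 1: neg_neg (→) rewrites (- (- ((((- (- -1)) + 0) * d) + (-2 * -1)))) into ((((- (- -1)) + 0) * d) + (-2 * -1))
step 2: add_zero (→) rewrites ((- (- -1)) + 0) into (- (- -1)), now (((- (- -1)) * d) + (-2 * -1))
step 3: neg_neg (→) rewrites (- (- -1)) into -1, reaching cost 11 (bound 11)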